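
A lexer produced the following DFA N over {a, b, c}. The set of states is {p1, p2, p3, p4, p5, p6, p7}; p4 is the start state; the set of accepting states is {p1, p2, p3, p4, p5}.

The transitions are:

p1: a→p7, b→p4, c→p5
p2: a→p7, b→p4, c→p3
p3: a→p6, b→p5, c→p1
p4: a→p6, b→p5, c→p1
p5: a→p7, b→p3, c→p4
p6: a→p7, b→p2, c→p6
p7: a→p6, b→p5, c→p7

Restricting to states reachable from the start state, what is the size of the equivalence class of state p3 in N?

5

Start with accepting vs non-accepting: {p1,p2,p3,p4,p5} | {p6,p7}.
The partition is now stable with 2 blocks: {p1,p2,p3,p4,p5} | {p6,p7}.
State p3 belongs to the block {p1,p2,p3,p4,p5}, which has 5 states.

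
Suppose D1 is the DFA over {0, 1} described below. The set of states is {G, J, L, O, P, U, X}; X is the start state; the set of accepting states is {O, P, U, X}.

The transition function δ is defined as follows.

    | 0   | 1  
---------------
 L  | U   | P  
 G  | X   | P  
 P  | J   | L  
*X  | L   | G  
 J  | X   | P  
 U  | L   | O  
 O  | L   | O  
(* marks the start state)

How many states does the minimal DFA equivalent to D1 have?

5

P0 = {O,P,U,X} | {G,J,L}.
Split {O,P,U,X} by δ(·,1) → {P,X} and {O,U}.
On input 0, block {G,J,L} splits into {G,J} and {L}.
On input 0, block {P,X} splits into {P} and {X}.
The partition is now stable with 5 blocks: {P} | {G,J} | {O,U} | {L} | {X}.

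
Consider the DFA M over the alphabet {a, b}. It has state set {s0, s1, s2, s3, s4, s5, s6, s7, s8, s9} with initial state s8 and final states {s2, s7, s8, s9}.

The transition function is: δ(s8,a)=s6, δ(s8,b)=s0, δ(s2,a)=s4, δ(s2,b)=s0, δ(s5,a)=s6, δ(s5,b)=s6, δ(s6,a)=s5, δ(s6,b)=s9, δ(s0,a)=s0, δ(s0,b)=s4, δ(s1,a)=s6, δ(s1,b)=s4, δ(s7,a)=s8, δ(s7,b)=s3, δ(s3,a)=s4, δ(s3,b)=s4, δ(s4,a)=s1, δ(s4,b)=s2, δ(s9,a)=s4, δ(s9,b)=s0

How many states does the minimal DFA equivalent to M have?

4

Reachable states from the start: {s0,s1,s2,s4,s5,s6,s8,s9}. Unreachable: {s3,s7} — drop them.
Initial partition by acceptance: {s2,s8,s9} | {s0,s1,s4,s5,s6}.
Split {s0,s1,s4,s5,s6} by δ(·,b) → {s0,s1,s5} and {s4,s6}.
Refine {s0,s1,s5} on symbol a: members go to different blocks, giving {s1,s5} and {s0}.
Stable partition: {s2,s8,s9} | {s1,s5} | {s4,s6} | {s0} — 4 equivalence classes.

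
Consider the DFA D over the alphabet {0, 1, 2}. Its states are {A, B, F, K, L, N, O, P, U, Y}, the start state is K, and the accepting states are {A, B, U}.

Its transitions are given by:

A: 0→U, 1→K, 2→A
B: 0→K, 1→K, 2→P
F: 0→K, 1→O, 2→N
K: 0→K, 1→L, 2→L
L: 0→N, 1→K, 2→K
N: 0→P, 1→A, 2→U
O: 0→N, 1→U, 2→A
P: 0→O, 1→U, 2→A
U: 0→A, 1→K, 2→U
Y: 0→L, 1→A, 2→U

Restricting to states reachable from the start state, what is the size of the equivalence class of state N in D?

3

States {B,F,Y} cannot be reached from the start state, so discard them.
Start with accepting vs non-accepting: {A,U} | {K,L,N,O,P}.
On input 1, block {K,L,N,O,P} splits into {N,O,P} and {K,L}.
Refine {K,L} on symbol 0: members go to different blocks, giving {K} and {L}.
No further refinement is possible. Final partition (4 blocks): {A,U} | {N,O,P} | {K} | {L}.
The equivalence class containing N is {N,O,P}, of size 3.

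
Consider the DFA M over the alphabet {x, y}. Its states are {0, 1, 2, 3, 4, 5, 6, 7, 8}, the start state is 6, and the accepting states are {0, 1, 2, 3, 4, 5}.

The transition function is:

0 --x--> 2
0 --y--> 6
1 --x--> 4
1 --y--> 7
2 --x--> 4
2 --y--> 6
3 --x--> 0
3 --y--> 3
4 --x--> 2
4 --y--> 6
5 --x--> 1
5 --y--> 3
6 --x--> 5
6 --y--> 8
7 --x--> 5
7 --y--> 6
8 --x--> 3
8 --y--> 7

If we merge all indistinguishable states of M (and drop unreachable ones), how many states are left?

Initial partition by acceptance: {0,1,2,3,4,5} | {6,7,8}.
On input y, block {0,1,2,3,4,5} splits into {0,1,2,4} and {3,5}.
No further refinement is possible. Final partition (3 blocks): {0,1,2,4} | {6,7,8} | {3,5}.

3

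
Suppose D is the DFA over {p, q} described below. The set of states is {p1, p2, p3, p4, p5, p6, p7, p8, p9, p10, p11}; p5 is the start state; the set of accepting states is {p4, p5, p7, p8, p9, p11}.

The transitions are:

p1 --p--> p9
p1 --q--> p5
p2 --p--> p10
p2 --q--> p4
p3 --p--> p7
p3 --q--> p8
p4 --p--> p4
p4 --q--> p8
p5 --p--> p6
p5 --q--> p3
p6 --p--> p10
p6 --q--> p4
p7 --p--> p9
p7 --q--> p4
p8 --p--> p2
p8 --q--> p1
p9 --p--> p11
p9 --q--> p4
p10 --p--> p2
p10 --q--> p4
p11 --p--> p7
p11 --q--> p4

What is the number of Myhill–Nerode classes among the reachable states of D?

5

Every state is reachable, so we keep all 11.
Initial partition by acceptance: {p4,p5,p7,p8,p9,p11} | {p1,p2,p3,p6,p10}.
On input p, block {p4,p5,p7,p8,p9,p11} splits into {p4,p7,p9,p11} and {p5,p8}.
On input q, block {p4,p7,p9,p11} splits into {p7,p9,p11} and {p4}.
Refine {p1,p2,p3,p6,p10} on symbol p: members go to different blocks, giving {p2,p6,p10} and {p1,p3}.
The partition is now stable with 5 blocks: {p7,p9,p11} | {p2,p6,p10} | {p5,p8} | {p4} | {p1,p3}.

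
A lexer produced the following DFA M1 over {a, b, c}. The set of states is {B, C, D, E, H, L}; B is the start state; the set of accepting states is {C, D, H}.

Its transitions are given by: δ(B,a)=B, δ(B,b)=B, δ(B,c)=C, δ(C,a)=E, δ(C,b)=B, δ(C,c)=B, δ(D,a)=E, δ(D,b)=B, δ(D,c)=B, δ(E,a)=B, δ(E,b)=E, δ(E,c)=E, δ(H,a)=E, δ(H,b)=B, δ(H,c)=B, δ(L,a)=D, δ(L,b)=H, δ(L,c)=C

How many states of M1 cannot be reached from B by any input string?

BFS from B reaches {B, C, E}; the 3 state(s) D, H, L are never visited.

3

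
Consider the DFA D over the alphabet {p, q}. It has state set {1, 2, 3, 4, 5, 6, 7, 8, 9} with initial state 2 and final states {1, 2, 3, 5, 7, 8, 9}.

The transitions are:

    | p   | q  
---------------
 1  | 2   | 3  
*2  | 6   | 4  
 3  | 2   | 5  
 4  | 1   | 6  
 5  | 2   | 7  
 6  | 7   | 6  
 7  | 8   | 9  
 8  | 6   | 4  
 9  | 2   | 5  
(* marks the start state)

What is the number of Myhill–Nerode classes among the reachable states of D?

3

All states are reachable from the start state.
Initial partition by acceptance: {1,2,3,5,7,8,9} | {4,6}.
On input p, block {1,2,3,5,7,8,9} splits into {1,3,5,7,9} and {2,8}.
The partition is now stable with 3 blocks: {1,3,5,7,9} | {4,6} | {2,8}.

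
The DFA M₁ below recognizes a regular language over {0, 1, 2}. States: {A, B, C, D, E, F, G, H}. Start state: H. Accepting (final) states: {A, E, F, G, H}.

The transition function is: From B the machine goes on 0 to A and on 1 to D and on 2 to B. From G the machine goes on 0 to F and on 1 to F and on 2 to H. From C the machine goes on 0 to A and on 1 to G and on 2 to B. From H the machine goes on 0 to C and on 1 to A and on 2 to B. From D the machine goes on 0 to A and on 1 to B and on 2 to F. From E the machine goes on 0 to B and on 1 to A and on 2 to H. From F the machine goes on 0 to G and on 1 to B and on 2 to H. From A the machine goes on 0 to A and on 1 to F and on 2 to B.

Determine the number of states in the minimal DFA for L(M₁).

States {E} cannot be reached from the start state, so discard them.
Initial partition by acceptance: {A,F,G,H} | {B,C,D}.
On input 0, block {A,F,G,H} splits into {A,F,G} and {H}.
Split {A,F,G} by δ(·,1) → {A,G} and {F}.
Split {A,G} by δ(·,0) → {A} and {G}.
Refine {B,C,D} on symbol 1: members go to different blocks, giving {B,D} and {C}.
Split {B,D} by δ(·,2) → {B} and {D}.
The partition is now stable with 7 blocks: {A} | {B} | {H} | {F} | {G} | {C} | {D}.

7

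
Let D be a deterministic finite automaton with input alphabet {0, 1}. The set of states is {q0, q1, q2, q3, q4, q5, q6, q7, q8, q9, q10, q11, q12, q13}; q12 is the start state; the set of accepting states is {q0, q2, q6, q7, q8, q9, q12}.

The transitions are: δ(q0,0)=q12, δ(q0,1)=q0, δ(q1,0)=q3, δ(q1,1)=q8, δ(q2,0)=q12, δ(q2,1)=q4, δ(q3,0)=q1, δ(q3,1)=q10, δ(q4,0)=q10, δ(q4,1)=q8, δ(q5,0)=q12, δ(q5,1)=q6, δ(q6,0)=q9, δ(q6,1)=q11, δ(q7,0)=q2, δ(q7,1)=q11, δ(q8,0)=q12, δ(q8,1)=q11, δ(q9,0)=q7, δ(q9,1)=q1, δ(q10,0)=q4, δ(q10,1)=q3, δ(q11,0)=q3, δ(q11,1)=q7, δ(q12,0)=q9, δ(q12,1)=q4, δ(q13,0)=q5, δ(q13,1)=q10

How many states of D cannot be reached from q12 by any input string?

BFS from q12 reaches {q1, q2, q3, q4, q7, q8, q9, q10, q11, q12}; the 4 state(s) q0, q5, q6, q13 are never visited.

4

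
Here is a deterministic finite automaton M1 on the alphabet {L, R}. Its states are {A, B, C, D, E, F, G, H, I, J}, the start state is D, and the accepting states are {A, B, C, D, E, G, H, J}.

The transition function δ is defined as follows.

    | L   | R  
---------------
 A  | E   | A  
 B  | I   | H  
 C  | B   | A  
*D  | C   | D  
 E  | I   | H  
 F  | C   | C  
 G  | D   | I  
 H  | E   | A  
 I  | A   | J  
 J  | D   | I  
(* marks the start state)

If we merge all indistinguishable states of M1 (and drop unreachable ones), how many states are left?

Reachable states from the start: {A,B,C,D,E,H,I,J}. Unreachable: {F,G} — drop them.
Initial partition by acceptance: {A,B,C,D,E,H,J} | {I}.
Split {A,B,C,D,E,H,J} by δ(·,L) → {A,C,D,H,J} and {B,E}.
On input L, block {A,C,D,H,J} splits into {A,C,H} and {D,J}.
Refine {D,J} on symbol L: members go to different blocks, giving {D} and {J}.
No further refinement is possible. Final partition (5 blocks): {A,C,H} | {I} | {B,E} | {D} | {J}.

5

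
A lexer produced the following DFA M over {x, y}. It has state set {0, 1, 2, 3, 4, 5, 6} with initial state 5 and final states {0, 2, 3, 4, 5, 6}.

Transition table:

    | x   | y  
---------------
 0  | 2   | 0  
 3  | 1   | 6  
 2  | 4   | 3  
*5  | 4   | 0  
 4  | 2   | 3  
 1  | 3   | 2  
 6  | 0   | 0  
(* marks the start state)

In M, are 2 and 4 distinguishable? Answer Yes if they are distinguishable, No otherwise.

All states are reachable from the start state.
Start with accepting vs non-accepting: {0,2,3,4,5,6} | {1}.
Split {0,2,3,4,5,6} by δ(·,x) → {0,2,4,5,6} and {3}.
Split {0,2,4,5,6} by δ(·,y) → {0,5,6} and {2,4}.
On input x, block {0,5,6} splits into {0,5} and {6}.
Stable partition: {0,5} | {1} | {3} | {2,4} | {6} — 5 equivalence classes.
2 and 4 lie in the same block of the stable partition, so they are equivalent — no string distinguishes them.

No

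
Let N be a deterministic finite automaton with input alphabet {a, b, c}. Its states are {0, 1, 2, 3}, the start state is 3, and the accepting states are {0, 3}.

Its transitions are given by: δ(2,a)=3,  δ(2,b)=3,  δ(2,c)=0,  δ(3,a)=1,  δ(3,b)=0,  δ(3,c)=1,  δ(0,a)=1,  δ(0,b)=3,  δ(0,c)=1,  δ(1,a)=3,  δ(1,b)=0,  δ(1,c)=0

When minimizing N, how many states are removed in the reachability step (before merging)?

1

Starting at 3 and following transitions, the reachable set is {0, 1, 3}. That leaves 2 unreachable — 1 in total.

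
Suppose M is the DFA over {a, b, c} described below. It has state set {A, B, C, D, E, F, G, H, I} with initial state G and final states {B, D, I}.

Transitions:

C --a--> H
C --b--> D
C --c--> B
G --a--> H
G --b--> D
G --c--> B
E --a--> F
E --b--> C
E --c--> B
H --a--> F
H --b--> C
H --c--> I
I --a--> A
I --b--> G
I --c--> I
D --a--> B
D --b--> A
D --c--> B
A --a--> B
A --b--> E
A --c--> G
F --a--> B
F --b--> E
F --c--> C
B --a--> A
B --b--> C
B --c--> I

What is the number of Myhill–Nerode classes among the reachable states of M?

5

Every state is reachable, so we keep all 9.
Start with accepting vs non-accepting: {B,D,I} | {A,C,E,F,G,H}.
Refine {B,D,I} on symbol a: members go to different blocks, giving {B,I} and {D}.
Split {A,C,E,F,G,H} by δ(·,a) → {C,E,G,H} and {A,F}.
Refine {C,E,G,H} on symbol a: members go to different blocks, giving {C,G} and {E,H}.
No further refinement is possible. Final partition (5 blocks): {B,I} | {C,G} | {D} | {A,F} | {E,H}.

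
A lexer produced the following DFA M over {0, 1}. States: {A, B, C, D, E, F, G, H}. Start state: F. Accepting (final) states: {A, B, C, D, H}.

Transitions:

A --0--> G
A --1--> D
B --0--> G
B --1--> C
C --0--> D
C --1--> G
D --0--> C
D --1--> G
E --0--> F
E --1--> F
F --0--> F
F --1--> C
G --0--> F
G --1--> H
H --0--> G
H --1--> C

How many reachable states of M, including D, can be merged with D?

States {A,B,E} cannot be reached from the start state, so discard them.
P0 = {C,D,H} | {F,G}.
Split {C,D,H} by δ(·,0) → {C,D} and {H}.
On input 1, block {F,G} splits into {F} and {G}.
The partition is now stable with 4 blocks: {C,D} | {F} | {H} | {G}.
The equivalence class containing D is {C,D}, of size 2.

2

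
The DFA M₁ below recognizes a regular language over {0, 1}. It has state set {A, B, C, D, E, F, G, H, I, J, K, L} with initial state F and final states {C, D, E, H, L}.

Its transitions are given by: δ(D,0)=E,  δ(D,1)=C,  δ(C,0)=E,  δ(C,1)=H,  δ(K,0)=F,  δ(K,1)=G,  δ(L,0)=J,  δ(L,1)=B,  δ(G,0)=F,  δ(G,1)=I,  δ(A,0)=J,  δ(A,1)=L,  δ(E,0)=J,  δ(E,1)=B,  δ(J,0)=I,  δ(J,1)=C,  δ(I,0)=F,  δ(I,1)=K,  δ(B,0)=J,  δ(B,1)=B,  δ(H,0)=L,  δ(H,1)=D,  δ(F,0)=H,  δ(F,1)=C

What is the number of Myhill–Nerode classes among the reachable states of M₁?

6

First remove the unreachable states {A}; 11 states remain.
P0 = {C,D,E,H,L} | {B,F,G,I,J,K}.
On input 0, block {C,D,E,H,L} splits into {C,D,H} and {E,L}.
Split {B,F,G,I,J,K} by δ(·,0) → {B,G,I,J,K} and {F}.
Refine {B,G,I,J,K} on symbol 0: members go to different blocks, giving {G,I,K} and {B,J}.
Refine {B,J} on symbol 0: members go to different blocks, giving {B} and {J}.
No further refinement is possible. Final partition (6 blocks): {C,D,H} | {G,I,K} | {E,L} | {F} | {B} | {J}.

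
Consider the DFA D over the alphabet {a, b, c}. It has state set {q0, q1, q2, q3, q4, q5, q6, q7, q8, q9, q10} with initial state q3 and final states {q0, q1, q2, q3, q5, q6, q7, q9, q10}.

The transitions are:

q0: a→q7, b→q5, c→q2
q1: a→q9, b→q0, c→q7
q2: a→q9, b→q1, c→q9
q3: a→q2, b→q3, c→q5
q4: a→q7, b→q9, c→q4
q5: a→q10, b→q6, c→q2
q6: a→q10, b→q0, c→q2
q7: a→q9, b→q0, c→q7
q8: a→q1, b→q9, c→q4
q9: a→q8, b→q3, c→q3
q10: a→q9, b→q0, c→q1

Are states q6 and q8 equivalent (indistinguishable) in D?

No

All states are reachable from the start state.
P0 = {q0,q1,q2,q3,q5,q6,q7,q9,q10} | {q4,q8}.
On input a, block {q0,q1,q2,q3,q5,q6,q7,q9,q10} splits into {q0,q1,q2,q3,q5,q6,q7,q10} and {q9}.
Refine {q0,q1,q2,q3,q5,q6,q7,q10} on symbol a: members go to different blocks, giving {q0,q3,q5,q6} and {q1,q2,q7,q10}.
On input c, block {q0,q3,q5,q6} splits into {q0,q5,q6} and {q3}.
On input b, block {q1,q2,q7,q10} splits into {q1,q7,q10} and {q2}.
The partition is now stable with 6 blocks: {q0,q5,q6} | {q4,q8} | {q9} | {q1,q7,q10} | {q3} | {q2}.
q6 and q8 end up in different blocks, so they are distinguishable. For instance, the string 'ε' is accepted from only q6.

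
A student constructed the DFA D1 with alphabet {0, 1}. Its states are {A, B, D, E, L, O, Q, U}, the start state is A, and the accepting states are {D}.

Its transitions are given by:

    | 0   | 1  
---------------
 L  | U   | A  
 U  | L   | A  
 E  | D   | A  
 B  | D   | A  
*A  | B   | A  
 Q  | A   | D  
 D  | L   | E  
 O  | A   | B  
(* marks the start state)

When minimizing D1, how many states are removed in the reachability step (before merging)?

2

Starting at A and following transitions, the reachable set is {A, B, D, E, L, U}. That leaves O, Q unreachable — 2 in total.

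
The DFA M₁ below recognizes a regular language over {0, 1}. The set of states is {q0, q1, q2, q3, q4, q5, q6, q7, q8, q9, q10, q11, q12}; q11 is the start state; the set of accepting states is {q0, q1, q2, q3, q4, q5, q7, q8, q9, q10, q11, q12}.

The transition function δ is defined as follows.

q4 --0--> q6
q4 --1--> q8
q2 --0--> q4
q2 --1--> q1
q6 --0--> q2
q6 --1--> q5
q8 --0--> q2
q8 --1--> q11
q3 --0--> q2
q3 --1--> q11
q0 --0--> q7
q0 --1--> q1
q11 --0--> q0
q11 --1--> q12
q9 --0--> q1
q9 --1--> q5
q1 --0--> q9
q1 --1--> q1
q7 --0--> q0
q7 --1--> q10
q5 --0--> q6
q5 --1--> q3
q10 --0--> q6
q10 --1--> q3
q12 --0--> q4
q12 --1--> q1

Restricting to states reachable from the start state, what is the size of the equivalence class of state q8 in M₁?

All states are reachable from the start state.
P0 = {q0,q1,q2,q3,q4,q5,q7,q8,q9,q10,q11,q12} | {q6}.
Refine {q0,q1,q2,q3,q4,q5,q7,q8,q9,q10,q11,q12} on symbol 0: members go to different blocks, giving {q0,q1,q2,q3,q7,q8,q9,q11,q12} and {q4,q5,q10}.
On input 0, block {q0,q1,q2,q3,q7,q8,q9,q11,q12} splits into {q0,q1,q3,q7,q8,q9,q11} and {q2,q12}.
Split {q0,q1,q3,q7,q8,q9,q11} by δ(·,0) → {q0,q1,q7,q9,q11} and {q3,q8}.
On input 1, block {q0,q1,q7,q9,q11} splits into {q0,q1} and {q7,q9} and {q11}.
The partition is now stable with 7 blocks: {q0,q1} | {q6} | {q4,q5,q10} | {q2,q12} | {q3,q8} | {q7,q9} | {q11}.
The equivalence class containing q8 is {q3,q8}, of size 2.

2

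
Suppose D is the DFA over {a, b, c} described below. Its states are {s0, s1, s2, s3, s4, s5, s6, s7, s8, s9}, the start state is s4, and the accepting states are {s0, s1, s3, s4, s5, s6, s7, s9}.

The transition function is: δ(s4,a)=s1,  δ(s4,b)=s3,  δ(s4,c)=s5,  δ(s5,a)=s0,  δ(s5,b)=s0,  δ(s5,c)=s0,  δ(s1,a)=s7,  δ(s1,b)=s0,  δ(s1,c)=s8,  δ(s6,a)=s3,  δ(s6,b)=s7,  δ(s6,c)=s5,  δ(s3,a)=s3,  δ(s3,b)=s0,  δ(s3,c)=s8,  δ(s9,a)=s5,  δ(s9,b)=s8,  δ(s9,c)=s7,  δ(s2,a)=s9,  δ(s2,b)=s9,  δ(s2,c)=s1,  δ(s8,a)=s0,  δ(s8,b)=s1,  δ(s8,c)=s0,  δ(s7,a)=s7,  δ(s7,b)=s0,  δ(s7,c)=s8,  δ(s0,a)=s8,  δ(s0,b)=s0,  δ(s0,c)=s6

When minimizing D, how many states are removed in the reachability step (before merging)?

2

BFS from s4 reaches {s0, s1, s3, s4, s5, s6, s7, s8}; the 2 state(s) s2, s9 are never visited.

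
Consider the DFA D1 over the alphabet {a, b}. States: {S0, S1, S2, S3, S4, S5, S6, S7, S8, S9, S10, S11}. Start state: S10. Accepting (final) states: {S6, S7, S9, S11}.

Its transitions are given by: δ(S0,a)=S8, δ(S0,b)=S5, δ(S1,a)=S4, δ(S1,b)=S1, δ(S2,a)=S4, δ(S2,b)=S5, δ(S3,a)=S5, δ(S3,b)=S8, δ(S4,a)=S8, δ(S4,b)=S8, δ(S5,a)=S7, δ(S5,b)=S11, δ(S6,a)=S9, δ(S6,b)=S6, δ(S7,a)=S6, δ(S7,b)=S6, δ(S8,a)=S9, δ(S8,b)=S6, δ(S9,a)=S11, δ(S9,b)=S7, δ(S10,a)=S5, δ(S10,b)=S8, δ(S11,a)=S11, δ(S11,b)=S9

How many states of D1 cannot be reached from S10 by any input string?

BFS from S10 reaches {S5, S6, S7, S8, S9, S10, S11}; the 5 state(s) S0, S1, S2, S3, S4 are never visited.

5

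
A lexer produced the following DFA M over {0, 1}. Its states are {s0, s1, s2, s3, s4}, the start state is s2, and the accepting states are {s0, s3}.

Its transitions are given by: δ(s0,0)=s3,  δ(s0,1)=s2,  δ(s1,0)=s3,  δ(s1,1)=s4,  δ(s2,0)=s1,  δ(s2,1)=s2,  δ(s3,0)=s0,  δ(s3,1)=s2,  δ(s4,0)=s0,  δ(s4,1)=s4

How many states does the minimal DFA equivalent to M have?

P0 = {s0,s3} | {s1,s2,s4}.
Refine {s1,s2,s4} on symbol 0: members go to different blocks, giving {s1,s4} and {s2}.
Stable partition: {s0,s3} | {s1,s4} | {s2} — 3 equivalence classes.

3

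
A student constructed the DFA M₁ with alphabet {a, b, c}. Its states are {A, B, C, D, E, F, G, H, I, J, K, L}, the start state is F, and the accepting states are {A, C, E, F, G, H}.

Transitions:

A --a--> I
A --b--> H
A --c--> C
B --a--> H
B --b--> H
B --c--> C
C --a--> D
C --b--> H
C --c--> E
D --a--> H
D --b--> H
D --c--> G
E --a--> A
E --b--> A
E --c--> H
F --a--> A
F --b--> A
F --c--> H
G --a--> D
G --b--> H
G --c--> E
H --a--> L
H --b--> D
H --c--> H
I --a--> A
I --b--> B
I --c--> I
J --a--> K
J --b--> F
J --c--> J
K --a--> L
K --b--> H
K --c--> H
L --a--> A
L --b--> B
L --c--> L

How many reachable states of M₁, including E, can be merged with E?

2

States {J,K} cannot be reached from the start state, so discard them.
P0 = {A,C,E,F,G,H} | {B,D,I,L}.
Refine {A,C,E,F,G,H} on symbol a: members go to different blocks, giving {A,C,G,H} and {E,F}.
On input b, block {A,C,G,H} splits into {A,C,G} and {H}.
On input c, block {A,C,G} splits into {C,G} and {A}.
Refine {B,D,I,L} on symbol a: members go to different blocks, giving {B,D} and {I,L}.
Stable partition: {C,G} | {B,D} | {E,F} | {H} | {A} | {I,L} — 6 equivalence classes.
The equivalence class containing E is {E,F}, of size 2.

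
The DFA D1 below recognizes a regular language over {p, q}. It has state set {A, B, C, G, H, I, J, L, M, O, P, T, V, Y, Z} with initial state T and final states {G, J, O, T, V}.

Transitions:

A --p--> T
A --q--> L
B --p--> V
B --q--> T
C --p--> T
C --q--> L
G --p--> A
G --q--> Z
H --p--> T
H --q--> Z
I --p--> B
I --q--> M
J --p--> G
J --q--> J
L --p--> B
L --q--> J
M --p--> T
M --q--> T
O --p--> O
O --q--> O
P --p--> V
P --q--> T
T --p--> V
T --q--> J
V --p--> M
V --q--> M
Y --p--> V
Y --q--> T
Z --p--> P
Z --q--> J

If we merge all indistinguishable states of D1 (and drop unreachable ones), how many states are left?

8

Reachable states from the start: {A,B,G,J,L,M,P,T,V,Z}. Unreachable: {C,H,I,O,Y} — drop them.
Initial partition by acceptance: {G,J,T,V} | {A,B,L,M,P,Z}.
Refine {G,J,T,V} on symbol p: members go to different blocks, giving {J,T} and {G,V}.
On input p, block {A,B,L,M,P,Z} splits into {L,Z} and {B,P} and {A,M}.
Split {G,V} by δ(·,q) → {V} and {G}.
On input p, block {J,T} splits into {T} and {J}.
On input q, block {A,M} splits into {M} and {A}.
The partition is now stable with 8 blocks: {T} | {L,Z} | {V} | {B,P} | {M} | {G} | {J} | {A}.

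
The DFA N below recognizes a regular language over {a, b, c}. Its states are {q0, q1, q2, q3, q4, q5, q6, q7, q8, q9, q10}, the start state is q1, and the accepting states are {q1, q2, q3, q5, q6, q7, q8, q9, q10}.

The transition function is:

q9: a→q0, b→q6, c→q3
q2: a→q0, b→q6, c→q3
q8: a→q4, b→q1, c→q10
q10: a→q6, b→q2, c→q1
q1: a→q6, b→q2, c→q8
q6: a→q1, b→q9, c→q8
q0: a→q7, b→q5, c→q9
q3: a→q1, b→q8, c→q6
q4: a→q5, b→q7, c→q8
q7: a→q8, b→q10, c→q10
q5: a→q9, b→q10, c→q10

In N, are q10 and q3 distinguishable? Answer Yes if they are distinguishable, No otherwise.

No

Every state is reachable, so we keep all 11.
Initial partition by acceptance: {q1,q2,q3,q5,q6,q7,q8,q9,q10} | {q0,q4}.
Split {q1,q2,q3,q5,q6,q7,q8,q9,q10} by δ(·,a) → {q1,q3,q5,q6,q7,q10} and {q2,q8,q9}.
On input a, block {q1,q3,q5,q6,q7,q10} splits into {q1,q3,q6,q10} and {q5,q7}.
On input c, block {q1,q3,q6,q10} splits into {q1,q6} and {q3,q10}.
Stable partition: {q1,q6} | {q0,q4} | {q2,q8,q9} | {q5,q7} | {q3,q10} — 5 equivalence classes.
q10 and q3 lie in the same block of the stable partition, so they are equivalent — no string distinguishes them.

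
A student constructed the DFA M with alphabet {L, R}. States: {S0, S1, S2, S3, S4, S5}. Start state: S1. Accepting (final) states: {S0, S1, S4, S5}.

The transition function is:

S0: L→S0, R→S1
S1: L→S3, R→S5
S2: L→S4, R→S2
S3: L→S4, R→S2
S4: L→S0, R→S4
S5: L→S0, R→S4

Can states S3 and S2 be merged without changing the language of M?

Yes

Initial partition by acceptance: {S0,S1,S4,S5} | {S2,S3}.
Split {S0,S1,S4,S5} by δ(·,L) → {S0,S4,S5} and {S1}.
On input R, block {S0,S4,S5} splits into {S4,S5} and {S0}.
Stable partition: {S4,S5} | {S2,S3} | {S1} | {S0} — 4 equivalence classes.
S3 and S2 lie in the same block of the stable partition, so they are equivalent — no string distinguishes them.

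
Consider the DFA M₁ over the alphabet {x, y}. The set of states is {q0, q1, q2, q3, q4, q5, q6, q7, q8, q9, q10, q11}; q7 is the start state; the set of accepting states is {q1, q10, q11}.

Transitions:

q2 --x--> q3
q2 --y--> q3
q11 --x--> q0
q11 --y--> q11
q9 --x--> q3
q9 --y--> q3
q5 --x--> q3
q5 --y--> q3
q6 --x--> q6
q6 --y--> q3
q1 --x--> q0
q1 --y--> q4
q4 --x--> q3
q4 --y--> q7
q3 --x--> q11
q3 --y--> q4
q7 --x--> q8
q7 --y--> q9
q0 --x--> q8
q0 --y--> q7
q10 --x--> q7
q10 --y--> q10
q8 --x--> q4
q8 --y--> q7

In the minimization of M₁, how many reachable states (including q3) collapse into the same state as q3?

1

States {q1,q2,q5,q6,q10} cannot be reached from the start state, so discard them.
P0 = {q11} | {q0,q3,q4,q7,q8,q9}.
On input x, block {q0,q3,q4,q7,q8,q9} splits into {q0,q4,q7,q8,q9} and {q3}.
On input x, block {q0,q4,q7,q8,q9} splits into {q0,q7,q8} and {q4,q9}.
Split {q0,q7,q8} by δ(·,x) → {q0,q7} and {q8}.
Split {q0,q7} by δ(·,y) → {q0} and {q7}.
Refine {q4,q9} on symbol y: members go to different blocks, giving {q4} and {q9}.
No further refinement is possible. Final partition (7 blocks): {q11} | {q0} | {q3} | {q4} | {q8} | {q7} | {q9}.
The equivalence class containing q3 is {q3}, of size 1.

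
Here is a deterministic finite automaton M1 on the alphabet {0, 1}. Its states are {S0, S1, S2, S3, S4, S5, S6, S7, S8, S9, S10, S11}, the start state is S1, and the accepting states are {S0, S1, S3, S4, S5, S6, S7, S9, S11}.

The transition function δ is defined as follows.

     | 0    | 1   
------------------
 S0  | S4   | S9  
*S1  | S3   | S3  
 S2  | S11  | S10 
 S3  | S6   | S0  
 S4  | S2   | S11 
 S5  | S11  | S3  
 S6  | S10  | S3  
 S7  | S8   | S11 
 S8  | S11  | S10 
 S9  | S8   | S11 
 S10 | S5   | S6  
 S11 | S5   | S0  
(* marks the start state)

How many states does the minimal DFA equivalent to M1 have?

9

First remove the unreachable states {S7}; 11 states remain.
Initial partition by acceptance: {S0,S1,S3,S4,S5,S6,S9,S11} | {S2,S8,S10}.
Refine {S0,S1,S3,S4,S5,S6,S9,S11} on symbol 0: members go to different blocks, giving {S0,S1,S3,S5,S11} and {S4,S6,S9}.
Split {S0,S1,S3,S5,S11} by δ(·,0) → {S1,S5,S11} and {S0,S3}.
Refine {S1,S5,S11} on symbol 0: members go to different blocks, giving {S5,S11} and {S1}.
On input 1, block {S2,S8,S10} splits into {S2,S8} and {S10}.
Split {S4,S6,S9} by δ(·,0) → {S4,S9} and {S6}.
Split {S0,S3} by δ(·,0) → {S0} and {S3}.
Refine {S5,S11} on symbol 1: members go to different blocks, giving {S5} and {S11}.
The partition is now stable with 9 blocks: {S5} | {S2,S8} | {S4,S9} | {S0} | {S1} | {S10} | {S6} | {S3} | {S11}.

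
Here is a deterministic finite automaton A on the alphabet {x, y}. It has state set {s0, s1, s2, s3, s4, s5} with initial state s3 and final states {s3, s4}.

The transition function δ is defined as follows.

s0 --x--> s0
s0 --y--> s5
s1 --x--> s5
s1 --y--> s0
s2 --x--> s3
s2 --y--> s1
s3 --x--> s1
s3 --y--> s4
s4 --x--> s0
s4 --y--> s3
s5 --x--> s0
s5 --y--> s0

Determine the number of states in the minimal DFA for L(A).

Reachable states from the start: {s0,s1,s3,s4,s5}. Unreachable: {s2} — drop them.
Start with accepting vs non-accepting: {s3,s4} | {s0,s1,s5}.
No further refinement is possible. Final partition (2 blocks): {s3,s4} | {s0,s1,s5}.

2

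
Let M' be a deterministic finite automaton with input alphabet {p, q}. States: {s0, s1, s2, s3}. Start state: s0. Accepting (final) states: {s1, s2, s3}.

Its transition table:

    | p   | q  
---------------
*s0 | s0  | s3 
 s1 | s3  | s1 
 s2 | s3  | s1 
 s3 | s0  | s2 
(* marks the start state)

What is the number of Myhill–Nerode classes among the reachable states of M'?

3

All states are reachable from the start state.
P0 = {s1,s2,s3} | {s0}.
Refine {s1,s2,s3} on symbol p: members go to different blocks, giving {s1,s2} and {s3}.
The partition is now stable with 3 blocks: {s1,s2} | {s0} | {s3}.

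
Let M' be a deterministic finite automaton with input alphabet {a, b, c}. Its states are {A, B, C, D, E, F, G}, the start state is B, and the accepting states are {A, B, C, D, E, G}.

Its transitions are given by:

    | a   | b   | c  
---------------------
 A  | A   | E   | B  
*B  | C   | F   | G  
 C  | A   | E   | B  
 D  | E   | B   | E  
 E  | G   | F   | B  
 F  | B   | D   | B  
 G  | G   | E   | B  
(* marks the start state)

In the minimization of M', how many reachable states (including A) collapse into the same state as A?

Every state is reachable, so we keep all 7.
Initial partition by acceptance: {A,B,C,D,E,G} | {F}.
Split {A,B,C,D,E,G} by δ(·,b) → {A,C,D,G} and {B,E}.
Split {A,C,D,G} by δ(·,a) → {A,C,G} and {D}.
Split {B,E} by δ(·,c) → {B} and {E}.
No further refinement is possible. Final partition (5 blocks): {A,C,G} | {F} | {B} | {D} | {E}.
State A belongs to the block {A,C,G}, which has 3 states.

3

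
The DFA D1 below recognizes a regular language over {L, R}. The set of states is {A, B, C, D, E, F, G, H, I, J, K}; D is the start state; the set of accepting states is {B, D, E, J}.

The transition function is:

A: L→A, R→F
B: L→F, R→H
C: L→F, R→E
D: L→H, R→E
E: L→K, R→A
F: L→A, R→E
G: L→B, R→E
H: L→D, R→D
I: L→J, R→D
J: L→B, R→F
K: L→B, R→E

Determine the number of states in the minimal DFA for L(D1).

7

Reachable states from the start: {A,B,D,E,F,H,K}. Unreachable: {C,G,I,J} — drop them.
Start with accepting vs non-accepting: {B,D,E} | {A,F,H,K}.
Split {B,D,E} by δ(·,R) → {B,E} and {D}.
Refine {A,F,H,K} on symbol L: members go to different blocks, giving {A,F} and {H} and {K}.
On input L, block {B,E} splits into {B} and {E}.
On input R, block {A,F} splits into {A} and {F}.
Stable partition: {B} | {A} | {D} | {H} | {K} | {E} | {F} — 7 equivalence classes.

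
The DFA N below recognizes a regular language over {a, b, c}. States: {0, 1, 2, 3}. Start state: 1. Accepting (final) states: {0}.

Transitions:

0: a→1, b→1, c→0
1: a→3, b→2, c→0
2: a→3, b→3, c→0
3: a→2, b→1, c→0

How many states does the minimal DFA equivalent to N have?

All states are reachable from the start state.
Start with accepting vs non-accepting: {0} | {1,2,3}.
The partition is now stable with 2 blocks: {0} | {1,2,3}.

2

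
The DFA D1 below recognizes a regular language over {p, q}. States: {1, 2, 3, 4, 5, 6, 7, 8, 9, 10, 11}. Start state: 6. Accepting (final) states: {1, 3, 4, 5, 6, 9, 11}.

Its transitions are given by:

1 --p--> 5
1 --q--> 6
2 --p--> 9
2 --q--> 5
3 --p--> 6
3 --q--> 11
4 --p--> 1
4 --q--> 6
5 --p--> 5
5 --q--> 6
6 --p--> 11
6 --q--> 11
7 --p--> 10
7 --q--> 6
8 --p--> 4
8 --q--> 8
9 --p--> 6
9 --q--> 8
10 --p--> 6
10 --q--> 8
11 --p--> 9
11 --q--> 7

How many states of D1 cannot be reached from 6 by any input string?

No path from 6 leads to 2, 3; the other 9 states are all reachable.

2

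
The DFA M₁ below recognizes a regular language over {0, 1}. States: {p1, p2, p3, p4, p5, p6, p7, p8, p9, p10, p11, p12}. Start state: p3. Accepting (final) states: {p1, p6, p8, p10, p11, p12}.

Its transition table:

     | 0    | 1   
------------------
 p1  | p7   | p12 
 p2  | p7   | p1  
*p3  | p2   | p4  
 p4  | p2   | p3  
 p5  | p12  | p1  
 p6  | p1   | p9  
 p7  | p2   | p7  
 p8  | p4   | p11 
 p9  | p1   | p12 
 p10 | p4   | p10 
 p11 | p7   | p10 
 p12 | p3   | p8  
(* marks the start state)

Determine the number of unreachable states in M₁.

No path from p3 leads to p5, p6, p9; the other 9 states are all reachable.

3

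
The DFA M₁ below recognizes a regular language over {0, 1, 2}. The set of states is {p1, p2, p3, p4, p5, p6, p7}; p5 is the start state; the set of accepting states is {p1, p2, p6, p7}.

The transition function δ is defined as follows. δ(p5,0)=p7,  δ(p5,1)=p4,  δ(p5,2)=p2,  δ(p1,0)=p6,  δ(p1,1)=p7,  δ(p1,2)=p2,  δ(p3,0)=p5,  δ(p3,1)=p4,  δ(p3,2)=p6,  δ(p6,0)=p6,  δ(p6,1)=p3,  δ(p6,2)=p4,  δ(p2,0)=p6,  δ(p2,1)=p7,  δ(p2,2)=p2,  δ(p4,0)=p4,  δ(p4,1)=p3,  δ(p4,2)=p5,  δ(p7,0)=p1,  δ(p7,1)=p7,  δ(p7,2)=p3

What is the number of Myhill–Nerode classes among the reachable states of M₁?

P0 = {p1,p2,p6,p7} | {p3,p4,p5}.
Split {p1,p2,p6,p7} by δ(·,1) → {p1,p2,p7} and {p6}.
Split {p1,p2,p7} by δ(·,0) → {p1,p2} and {p7}.
Refine {p3,p4,p5} on symbol 0: members go to different blocks, giving {p3,p4} and {p5}.
Refine {p3,p4} on symbol 0: members go to different blocks, giving {p3} and {p4}.
Stable partition: {p1,p2} | {p3} | {p6} | {p7} | {p5} | {p4} — 6 equivalence classes.

6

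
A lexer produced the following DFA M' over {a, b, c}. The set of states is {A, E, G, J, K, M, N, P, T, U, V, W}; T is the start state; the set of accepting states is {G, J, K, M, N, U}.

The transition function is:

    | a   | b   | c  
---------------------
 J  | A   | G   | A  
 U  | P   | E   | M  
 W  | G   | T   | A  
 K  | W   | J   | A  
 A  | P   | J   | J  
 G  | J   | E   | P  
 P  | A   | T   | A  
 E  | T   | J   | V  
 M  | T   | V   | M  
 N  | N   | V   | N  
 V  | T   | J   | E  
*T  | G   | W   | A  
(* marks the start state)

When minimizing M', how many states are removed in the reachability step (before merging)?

4

BFS from T reaches {A, E, G, J, P, T, V, W}; the 4 state(s) K, M, N, U are never visited.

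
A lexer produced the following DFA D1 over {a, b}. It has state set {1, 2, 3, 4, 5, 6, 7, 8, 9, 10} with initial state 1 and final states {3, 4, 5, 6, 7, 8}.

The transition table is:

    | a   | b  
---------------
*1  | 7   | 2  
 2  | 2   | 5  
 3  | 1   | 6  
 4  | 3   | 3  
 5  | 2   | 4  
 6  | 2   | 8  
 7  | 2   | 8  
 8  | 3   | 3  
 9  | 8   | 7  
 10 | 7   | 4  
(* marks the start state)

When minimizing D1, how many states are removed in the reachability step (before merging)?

Starting at 1 and following transitions, the reachable set is {1, 2, 3, 4, 5, 6, 7, 8}. That leaves 9, 10 unreachable — 2 in total.

2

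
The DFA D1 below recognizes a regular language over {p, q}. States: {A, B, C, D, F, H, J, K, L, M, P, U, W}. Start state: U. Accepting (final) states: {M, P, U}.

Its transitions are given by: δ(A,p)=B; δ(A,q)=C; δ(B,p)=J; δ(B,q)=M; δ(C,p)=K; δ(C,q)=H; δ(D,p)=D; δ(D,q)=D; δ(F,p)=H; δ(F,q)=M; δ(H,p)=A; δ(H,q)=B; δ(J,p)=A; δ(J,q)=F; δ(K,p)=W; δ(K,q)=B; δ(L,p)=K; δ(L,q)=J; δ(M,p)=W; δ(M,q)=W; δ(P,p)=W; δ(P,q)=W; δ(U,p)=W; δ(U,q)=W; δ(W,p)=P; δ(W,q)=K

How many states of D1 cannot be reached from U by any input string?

Starting at U and following transitions, the reachable set is {A, B, C, F, H, J, K, M, P, U, W}. That leaves D, L unreachable — 2 in total.

2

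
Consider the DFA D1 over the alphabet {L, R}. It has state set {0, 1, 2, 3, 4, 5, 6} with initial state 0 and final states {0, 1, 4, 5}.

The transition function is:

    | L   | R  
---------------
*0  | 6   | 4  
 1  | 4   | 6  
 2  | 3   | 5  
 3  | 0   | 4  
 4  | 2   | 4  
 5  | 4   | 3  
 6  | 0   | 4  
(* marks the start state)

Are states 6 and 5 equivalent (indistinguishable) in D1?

No

First remove the unreachable states {1}; 6 states remain.
P0 = {0,4,5} | {2,3,6}.
On input L, block {0,4,5} splits into {0,4} and {5}.
On input L, block {2,3,6} splits into {3,6} and {2}.
Split {0,4} by δ(·,L) → {0} and {4}.
The partition is now stable with 5 blocks: {0} | {3,6} | {5} | {2} | {4}.
6 and 5 end up in different blocks, so they are distinguishable. For instance, the string 'ε' is accepted from only 5.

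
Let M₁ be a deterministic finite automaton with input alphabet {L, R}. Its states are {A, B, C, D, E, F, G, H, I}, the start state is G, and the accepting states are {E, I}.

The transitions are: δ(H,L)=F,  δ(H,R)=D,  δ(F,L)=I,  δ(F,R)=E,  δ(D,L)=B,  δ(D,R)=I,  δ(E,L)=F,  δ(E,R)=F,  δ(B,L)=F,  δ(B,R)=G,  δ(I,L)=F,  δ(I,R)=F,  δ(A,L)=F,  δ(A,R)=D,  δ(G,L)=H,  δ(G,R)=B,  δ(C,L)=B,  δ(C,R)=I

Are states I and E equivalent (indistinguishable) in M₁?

Reachable states from the start: {B,D,E,F,G,H,I}. Unreachable: {A,C} — drop them.
Start with accepting vs non-accepting: {E,I} | {B,D,F,G,H}.
Split {B,D,F,G,H} by δ(·,L) → {B,D,G,H} and {F}.
Refine {B,D,G,H} on symbol L: members go to different blocks, giving {B,H} and {D,G}.
On input R, block {D,G} splits into {D} and {G}.
On input R, block {B,H} splits into {B} and {H}.
No further refinement is possible. Final partition (6 blocks): {E,I} | {B} | {F} | {D} | {G} | {H}.
I and E lie in the same block of the stable partition, so they are equivalent — no string distinguishes them.

Yes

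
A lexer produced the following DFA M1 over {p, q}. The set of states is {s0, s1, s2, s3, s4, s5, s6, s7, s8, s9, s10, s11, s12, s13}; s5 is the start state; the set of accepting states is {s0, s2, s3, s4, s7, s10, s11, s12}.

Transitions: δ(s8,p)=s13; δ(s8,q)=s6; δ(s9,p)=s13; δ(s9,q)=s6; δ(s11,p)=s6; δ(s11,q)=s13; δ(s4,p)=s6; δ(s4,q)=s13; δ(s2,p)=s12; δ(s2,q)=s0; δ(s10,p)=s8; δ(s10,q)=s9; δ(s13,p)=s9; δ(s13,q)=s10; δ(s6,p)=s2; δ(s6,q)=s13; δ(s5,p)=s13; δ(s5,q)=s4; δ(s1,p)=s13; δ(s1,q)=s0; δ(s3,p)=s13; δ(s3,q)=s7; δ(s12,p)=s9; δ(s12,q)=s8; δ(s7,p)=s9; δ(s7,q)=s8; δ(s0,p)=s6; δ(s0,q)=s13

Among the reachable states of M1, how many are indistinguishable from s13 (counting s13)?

1

First remove the unreachable states {s1,s3,s7,s11}; 10 states remain.
P0 = {s0,s2,s4,s10,s12} | {s5,s6,s8,s9,s13}.
Refine {s0,s2,s4,s10,s12} on symbol p: members go to different blocks, giving {s0,s4,s10,s12} and {s2}.
On input p, block {s5,s6,s8,s9,s13} splits into {s5,s8,s9,s13} and {s6}.
Refine {s0,s4,s10,s12} on symbol p: members go to different blocks, giving {s0,s4} and {s10,s12}.
Split {s5,s8,s9,s13} by δ(·,q) → {s8,s9} and {s5} and {s13}.
Stable partition: {s0,s4} | {s8,s9} | {s2} | {s6} | {s10,s12} | {s5} | {s13} — 7 equivalence classes.
State s13 belongs to the block {s13}, which has 1 states.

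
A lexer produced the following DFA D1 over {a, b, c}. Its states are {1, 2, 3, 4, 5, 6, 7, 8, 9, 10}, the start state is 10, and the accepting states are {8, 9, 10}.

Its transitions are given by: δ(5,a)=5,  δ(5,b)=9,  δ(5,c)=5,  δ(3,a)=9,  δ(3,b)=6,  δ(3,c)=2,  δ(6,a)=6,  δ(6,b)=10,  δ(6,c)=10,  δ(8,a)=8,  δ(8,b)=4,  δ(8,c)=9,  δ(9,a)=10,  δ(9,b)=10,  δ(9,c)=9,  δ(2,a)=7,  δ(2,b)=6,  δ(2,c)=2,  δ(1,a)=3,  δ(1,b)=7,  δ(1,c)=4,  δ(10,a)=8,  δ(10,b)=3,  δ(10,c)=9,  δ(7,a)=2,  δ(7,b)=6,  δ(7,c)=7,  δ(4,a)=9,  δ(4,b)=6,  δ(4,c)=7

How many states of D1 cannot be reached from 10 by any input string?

2

Starting at 10 and following transitions, the reachable set is {2, 3, 4, 6, 7, 8, 9, 10}. That leaves 1, 5 unreachable — 2 in total.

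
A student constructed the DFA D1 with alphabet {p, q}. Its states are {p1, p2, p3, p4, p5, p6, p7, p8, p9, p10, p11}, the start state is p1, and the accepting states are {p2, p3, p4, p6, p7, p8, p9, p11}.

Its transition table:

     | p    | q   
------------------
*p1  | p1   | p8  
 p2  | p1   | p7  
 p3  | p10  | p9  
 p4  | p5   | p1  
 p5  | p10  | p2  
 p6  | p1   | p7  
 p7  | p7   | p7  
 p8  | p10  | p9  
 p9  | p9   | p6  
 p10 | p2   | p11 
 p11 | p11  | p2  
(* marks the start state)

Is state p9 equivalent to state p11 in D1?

Yes

Reachable states from the start: {p1,p2,p6,p7,p8,p9,p10,p11}. Unreachable: {p3,p4,p5} — drop them.
P0 = {p2,p6,p7,p8,p9,p11} | {p1,p10}.
On input p, block {p2,p6,p7,p8,p9,p11} splits into {p2,p6,p8} and {p7,p9,p11}.
Split {p1,p10} by δ(·,p) → {p1} and {p10}.
Refine {p2,p6,p8} on symbol p: members go to different blocks, giving {p2,p6} and {p8}.
Refine {p7,p9,p11} on symbol q: members go to different blocks, giving {p9,p11} and {p7}.
No further refinement is possible. Final partition (6 blocks): {p2,p6} | {p1} | {p9,p11} | {p10} | {p8} | {p7}.
p9 and p11 lie in the same block of the stable partition, so they are equivalent — no string distinguishes them.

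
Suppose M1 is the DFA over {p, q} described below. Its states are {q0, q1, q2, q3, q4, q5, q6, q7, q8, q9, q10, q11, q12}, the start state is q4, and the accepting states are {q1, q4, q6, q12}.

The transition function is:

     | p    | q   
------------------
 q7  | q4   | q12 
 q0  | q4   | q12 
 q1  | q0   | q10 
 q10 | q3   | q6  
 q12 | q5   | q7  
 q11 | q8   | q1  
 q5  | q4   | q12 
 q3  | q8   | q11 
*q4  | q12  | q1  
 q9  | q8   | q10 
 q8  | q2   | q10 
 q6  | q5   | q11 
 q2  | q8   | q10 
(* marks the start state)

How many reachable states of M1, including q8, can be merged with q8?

First remove the unreachable states {q9}; 12 states remain.
P0 = {q1,q4,q6,q12} | {q0,q2,q3,q5,q7,q8,q10,q11}.
On input p, block {q1,q4,q6,q12} splits into {q1,q6,q12} and {q4}.
On input p, block {q0,q2,q3,q5,q7,q8,q10,q11} splits into {q2,q3,q8,q10,q11} and {q0,q5,q7}.
Split {q1,q6,q12} by δ(·,q) → {q1,q6} and {q12}.
Split {q2,q3,q8,q10,q11} by δ(·,q) → {q2,q3,q8} and {q10,q11}.
No further refinement is possible. Final partition (6 blocks): {q1,q6} | {q2,q3,q8} | {q4} | {q0,q5,q7} | {q12} | {q10,q11}.
State q8 belongs to the block {q2,q3,q8}, which has 3 states.

3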